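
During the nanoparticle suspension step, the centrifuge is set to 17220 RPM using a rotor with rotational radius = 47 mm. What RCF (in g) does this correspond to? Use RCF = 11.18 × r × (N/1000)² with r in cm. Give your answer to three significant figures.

≈ 15600 g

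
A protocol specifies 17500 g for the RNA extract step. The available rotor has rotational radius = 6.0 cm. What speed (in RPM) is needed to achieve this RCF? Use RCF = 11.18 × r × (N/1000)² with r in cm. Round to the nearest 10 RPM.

N ≈ 16150 RPM

RCF = 11.18 × r × (N/1000)²
17,500 = 11.18 × 6 × (N/1000)²
(N/1000)² = 17,500 / 67.08 = 260.8825
N = 1000 × √260.8825 ≈ 16,151.9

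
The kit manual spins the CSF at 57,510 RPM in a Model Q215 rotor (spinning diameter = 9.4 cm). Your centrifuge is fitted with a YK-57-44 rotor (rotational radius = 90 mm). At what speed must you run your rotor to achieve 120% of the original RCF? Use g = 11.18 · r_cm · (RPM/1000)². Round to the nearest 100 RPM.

45500 RPM

Original rotor: r = 9.4 / 2 = 4.7 cm
RCF = 11.18 × r × (N/1000)²
RCF_original = 11.18 × 4.7 × (57.51)² = 11.18 × 4.7 × 3,307.4001 ≈ 173,790.6 × g
Target RCF = 1.2 × 173,790.6 ≈ 208,548.7 × g
Your rotor: r = 90 mm = 9.0 cm
208,548.7 = 11.18 × 9 × (N/1000)²
(N/1000)² = 208,548.7 / 100.62 = 2072.637
N = 1000 × √2072.637 ≈ 45,526.2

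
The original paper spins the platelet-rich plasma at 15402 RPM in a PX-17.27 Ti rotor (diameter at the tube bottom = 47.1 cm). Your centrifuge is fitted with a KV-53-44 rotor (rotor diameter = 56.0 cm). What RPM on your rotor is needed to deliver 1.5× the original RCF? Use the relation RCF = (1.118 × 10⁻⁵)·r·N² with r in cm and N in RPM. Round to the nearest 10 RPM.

17300 RPM

Original rotor: r = 47.1 / 2 = 23.55 cm
RCF_original = 1.118 × 10⁻⁵ × 23.55 × (15402)² = 1.118 × 10⁻⁵ × 23.55 × 237,221,604 ≈ 62,457.8 × g
Target RCF = 1.5 × 62,457.8 ≈ 93,686.7 × g
Your rotor: r = 56.0 / 2 = 28 cm
93,686.7 = 1.118 × 10⁻⁵ × 28 × N²
N² = 93,686.7 / (31.304 × 10⁻⁵) = 299,280,284
N ≈ √299,280,284 ≈ 17,299.7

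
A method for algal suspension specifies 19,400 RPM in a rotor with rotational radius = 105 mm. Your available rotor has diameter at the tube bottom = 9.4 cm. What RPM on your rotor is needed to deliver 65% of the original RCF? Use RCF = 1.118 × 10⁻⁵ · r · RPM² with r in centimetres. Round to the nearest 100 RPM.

23400 RPM

Original rotor: r = 105 mm = 10.5 cm
RCF_original = 1.118 × 10⁻⁵ × 10.5 × (19400)² = 1.118 × 10⁻⁵ × 10.5 × 376,360,000 ≈ 44,180.9 × g
Target RCF = 0.65 × 44,180.9 ≈ 28,717.6 × g
Your rotor: r = 9.4 / 2 = 4.7 cm
28,717.6 = 1.118 × 10⁻⁵ × 4.7 × N²
N² = 28,717.6 / (5.2546 × 10⁻⁵) = 546,523,046
N ≈ √546,523,046 ≈ 23,377.8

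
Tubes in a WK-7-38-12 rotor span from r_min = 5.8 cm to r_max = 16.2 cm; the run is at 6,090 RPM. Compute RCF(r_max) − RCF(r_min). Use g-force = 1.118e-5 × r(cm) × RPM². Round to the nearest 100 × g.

RCF_max = 1.118 × 10⁻⁵ × 16.2 × (6090)² = 1.118 × 10⁻⁵ × 16.2 × 37,088,100 ≈ 6,717.2 × g
RCF_min = 1.118 × 10⁻⁵ × 5.8 × (6090)² = 1.118 × 10⁻⁵ × 5.8 × 37,088,100 ≈ 2,404.9 × g
ΔRCF = 6,717.2 − 2,404.9 = 4,312.3

4300 g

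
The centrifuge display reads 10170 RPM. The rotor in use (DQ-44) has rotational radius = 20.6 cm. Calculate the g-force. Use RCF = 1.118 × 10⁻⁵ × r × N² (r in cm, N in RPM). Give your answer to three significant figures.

RCF = 1.118 × 10⁻⁵ × 20.6 × (10170)² = 1.118 × 10⁻⁵ × 20.6 × 103,428,900 ≈ 23,820.5 × g

≈ 23800 × g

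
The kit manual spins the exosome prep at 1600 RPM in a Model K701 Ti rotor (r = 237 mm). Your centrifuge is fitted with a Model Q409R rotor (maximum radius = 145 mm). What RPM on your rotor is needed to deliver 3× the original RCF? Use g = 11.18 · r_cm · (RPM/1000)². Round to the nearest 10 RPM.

Original rotor: r = 237 mm = 23.7 cm
RCF = 11.18 × r × (N/1000)²
RCF_original = 11.18 × 23.7 × (1.6)² = 11.18 × 23.7 × 2.56 ≈ 678.3 × g
Target RCF = 3 × 678.3 ≈ 2,034.9 × g
Your rotor: r = 145 mm = 14.5 cm
2,034.9 = 11.18 × 14.5 × (N/1000)²
(N/1000)² = 2,034.9 / 162.11 = 12.55259
N = 1000 × √12.55259 ≈ 3,543.0

≈ 3540 RPM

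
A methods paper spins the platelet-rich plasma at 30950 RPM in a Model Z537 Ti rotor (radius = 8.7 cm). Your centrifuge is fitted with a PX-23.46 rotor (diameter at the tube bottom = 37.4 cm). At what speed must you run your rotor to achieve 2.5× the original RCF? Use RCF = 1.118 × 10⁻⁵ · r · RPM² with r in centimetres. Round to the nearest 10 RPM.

≈ 33380 RPM

RCF_original = 1.118 × 10⁻⁵ × 8.7 × (30950)² = 1.118 × 10⁻⁵ × 8.7 × 957,902,500 ≈ 93,171.3 × g
Target RCF = 2.5 × 93,171.3 ≈ 232,928.2 × g
Your rotor: r = 37.4 / 2 = 18.7 cm
232,928.2 = 1.118 × 10⁻⁵ × 18.7 × N²
N² = 232,928.2 / (20.9066 × 10⁻⁵) = 1,114,137,162
N ≈ √1,114,137,162 ≈ 33,378.7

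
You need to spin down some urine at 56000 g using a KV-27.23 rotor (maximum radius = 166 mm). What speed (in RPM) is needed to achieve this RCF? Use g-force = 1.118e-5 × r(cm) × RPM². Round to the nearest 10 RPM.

N ≈ 17370 RPM

r = 166 mm = 16.6 cm
RCF = 1.118 × 10⁻⁵ × r × N²
56,000 = 1.118 × 10⁻⁵ × 16.6 × N²
N² = 56,000 / (18.5588 × 10⁻⁵) = 301,743,647
N ≈ √301,743,647 ≈ 17,370.8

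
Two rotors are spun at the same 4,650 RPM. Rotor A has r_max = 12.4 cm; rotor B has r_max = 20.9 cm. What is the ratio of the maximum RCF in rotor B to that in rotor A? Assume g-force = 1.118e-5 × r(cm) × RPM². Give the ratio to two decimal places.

1.69

At fixed N, RCF ∝ r, so RCF_B/RCF_A = r_B/r_A = 20.9 / 12.4 = 1.6855.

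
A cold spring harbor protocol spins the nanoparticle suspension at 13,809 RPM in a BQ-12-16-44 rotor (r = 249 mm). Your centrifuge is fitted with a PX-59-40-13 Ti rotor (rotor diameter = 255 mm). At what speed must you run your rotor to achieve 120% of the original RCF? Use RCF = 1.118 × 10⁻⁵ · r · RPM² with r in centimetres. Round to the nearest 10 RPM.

21140 RPM

Original rotor: r = 249 mm = 24.9 cm
RCF_original = 1.118 × 10⁻⁵ × 24.9 × (13809)² = 1.118 × 10⁻⁵ × 24.9 × 190,688,481 ≈ 53,084.2 × g
Target RCF = 1.2 × 53,084.2 ≈ 63,701 × g
Your rotor: r = 255 mm / 2 = 127.5 mm = 12.75 cm
63,701 = 1.118 × 10⁻⁵ × 12.75 × N²
N² = 63,701 / (14.2545 × 10⁻⁵) = 446,883,440
N ≈ √446,883,440 ≈ 21,139.6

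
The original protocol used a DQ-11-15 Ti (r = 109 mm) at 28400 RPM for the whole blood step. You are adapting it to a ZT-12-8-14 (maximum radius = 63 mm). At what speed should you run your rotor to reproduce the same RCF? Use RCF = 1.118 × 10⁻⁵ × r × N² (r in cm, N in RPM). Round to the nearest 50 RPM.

≈ 37350 RPM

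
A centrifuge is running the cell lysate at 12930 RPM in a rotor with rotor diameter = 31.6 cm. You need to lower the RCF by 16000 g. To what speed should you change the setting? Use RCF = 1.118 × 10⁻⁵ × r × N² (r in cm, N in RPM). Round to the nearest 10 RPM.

≈ 8750 RPM

r = 31.6 / 2 = 15.8 cm
Current RCF = 1.118 × 10⁻⁵ × 15.8 × (12930)² = 1.118 × 10⁻⁵ × 15.8 × 167,184,900 ≈ 29,532.2 × g
Target RCF = 29,532.2 − 16,000 = 13,532.2 × g
N² = 13,532.2 / (17.6644 × 10⁻⁵) = 76,607,187
N ≈ √76,607,187 ≈ 8,752.6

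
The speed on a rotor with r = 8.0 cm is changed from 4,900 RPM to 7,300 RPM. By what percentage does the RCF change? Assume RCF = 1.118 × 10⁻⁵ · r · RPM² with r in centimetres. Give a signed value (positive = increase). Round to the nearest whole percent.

RCF ∝ N², so the ratio is (7300/4900)² = (1.489796)² = 2.2195.
Change = 2.2195 − 1 = +1.2195 → +121.9%.

+122%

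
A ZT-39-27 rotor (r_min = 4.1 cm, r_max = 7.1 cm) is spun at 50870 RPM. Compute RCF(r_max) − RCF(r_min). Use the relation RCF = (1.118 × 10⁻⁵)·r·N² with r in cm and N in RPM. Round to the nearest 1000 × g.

RCF_max = 1.118 × 10⁻⁵ × 7.1 × (50870)² = 1.118 × 10⁻⁵ × 7.1 × 2,587,756,900 ≈ 205,411 × g
RCF_min = 1.118 × 10⁻⁵ × 4.1 × (50870)² = 1.118 × 10⁻⁵ × 4.1 × 2,587,756,900 ≈ 118,617.6 × g
ΔRCF = 205,411 − 118,617.6 = 86,793.4

≈ 87000 g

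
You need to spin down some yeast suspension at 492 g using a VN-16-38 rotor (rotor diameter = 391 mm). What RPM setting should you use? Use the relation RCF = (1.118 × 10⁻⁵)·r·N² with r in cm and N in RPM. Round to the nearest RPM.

r = 391 mm / 2 = 195.5 mm = 19.55 cm
492 = 1.118 × 10⁻⁵ × 19.55 × N²
N² = 492 / (21.8569 × 10⁻⁵) = 2,251,005
N ≈ √2,251,005 ≈ 1,500.3

1500 RPM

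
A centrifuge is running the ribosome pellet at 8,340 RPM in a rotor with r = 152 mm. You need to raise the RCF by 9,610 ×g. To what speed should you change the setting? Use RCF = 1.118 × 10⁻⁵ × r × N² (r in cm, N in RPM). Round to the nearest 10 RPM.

11230 RPM

r = 152 mm = 15.2 cm
Current RCF = 1.118 × 10⁻⁵ × 15.2 × (8340)² = 1.118 × 10⁻⁵ × 15.2 × 69,555,600 ≈ 11,820 × g
Target RCF = 11,820 + 9,610 = 21,430 × g
N² = 21,430 / (16.9936 × 10⁻⁵) = 126,106,299
N ≈ √126,106,299 ≈ 11,229.7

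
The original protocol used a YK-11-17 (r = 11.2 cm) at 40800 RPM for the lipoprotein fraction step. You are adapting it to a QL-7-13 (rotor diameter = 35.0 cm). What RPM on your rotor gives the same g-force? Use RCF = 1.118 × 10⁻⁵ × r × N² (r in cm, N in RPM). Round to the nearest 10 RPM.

RCF_original = 1.118 × 10⁻⁵ × 11.2 × (40800)² = 1.118 × 10⁻⁵ × 11.2 × 1,664,640,000 ≈ 208,439.6 × g
Your rotor: r = 35.0 / 2 = 17.5 cm
208,439.6 = 1.118 × 10⁻⁵ × 17.5 × N²
N² = 208,439.6 / (19.565 × 10⁻⁵) = 1,065,369,793
N ≈ √1,065,369,793 ≈ 32,640.0

≈ 32640 RPM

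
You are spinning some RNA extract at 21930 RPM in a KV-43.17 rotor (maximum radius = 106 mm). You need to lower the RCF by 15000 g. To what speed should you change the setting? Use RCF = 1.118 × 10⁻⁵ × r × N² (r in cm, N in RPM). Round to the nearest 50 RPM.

18800 RPM

r = 106 mm = 10.6 cm
Current RCF = 1.118 × 10⁻⁵ × 10.6 × (21930)² = 1.118 × 10⁻⁵ × 10.6 × 480,924,900 ≈ 56,993.4 × g
Target RCF = 56,993.4 − 15,000 = 41,993.4 × g
N² = 41,993.4 / (11.8508 × 10⁻⁵) = 354,350,761
N ≈ √354,350,761 ≈ 18,824.2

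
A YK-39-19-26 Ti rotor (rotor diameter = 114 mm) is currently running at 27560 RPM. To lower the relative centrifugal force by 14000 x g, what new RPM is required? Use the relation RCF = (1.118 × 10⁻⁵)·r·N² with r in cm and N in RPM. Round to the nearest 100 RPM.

r = 114 mm / 2 = 57 mm = 5.7 cm
Current RCF = 1.118 × 10⁻⁵ × 5.7 × (27560)² = 1.118 × 10⁻⁵ × 5.7 × 759,553,600 ≈ 48,403.3 × g
Target RCF = 48,403.3 − 14,000 = 34,403.3 × g
N² = 34,403.3 / (6.3726 × 10⁻⁵) = 539,862,850
N ≈ √539,862,850 ≈ 23,234.9

N₂ ≈ 23200 RPM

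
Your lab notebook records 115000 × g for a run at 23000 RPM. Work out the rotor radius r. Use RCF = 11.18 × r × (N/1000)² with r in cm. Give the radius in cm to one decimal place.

r ≈ 19.4 cm

RCF = 11.18 × r × (N/1000)²
115000 = 11.18 × r × (23)²
r = 115000 / (11.18 × 529) = 115000 / 5914.22 ≈ 19.445 cm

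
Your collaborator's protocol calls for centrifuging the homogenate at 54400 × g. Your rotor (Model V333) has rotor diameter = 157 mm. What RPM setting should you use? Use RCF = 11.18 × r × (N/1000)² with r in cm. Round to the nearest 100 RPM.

r = 157 mm / 2 = 78.5 mm = 7.85 cm
54,400 = 11.18 × 7.85 × (N/1000)²
(N/1000)² = 54,400 / 87.763 = 619.8512
N = 1000 × √619.8512 ≈ 24,896.8

≈ 24900 RPM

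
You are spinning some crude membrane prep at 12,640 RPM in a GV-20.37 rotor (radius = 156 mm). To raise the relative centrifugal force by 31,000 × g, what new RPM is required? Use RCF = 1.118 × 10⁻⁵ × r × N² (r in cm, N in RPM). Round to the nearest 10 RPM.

r = 156 mm = 15.6 cm
Current RCF = 1.118 × 10⁻⁵ × 15.6 × (12640)² = 1.118 × 10⁻⁵ × 15.6 × 159,769,600 ≈ 27,865.1 × g
Target RCF = 27,865.1 + 31,000 = 58,865.1 × g
N² = 58,865.1 / (17.4408 × 10⁻⁵) = 337,513,761
N ≈ √337,513,761 ≈ 18,371.5

18370 RPM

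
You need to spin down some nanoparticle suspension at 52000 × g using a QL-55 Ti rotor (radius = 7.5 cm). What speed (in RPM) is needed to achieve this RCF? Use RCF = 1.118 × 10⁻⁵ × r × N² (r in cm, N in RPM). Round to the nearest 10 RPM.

≈ 24900 RPM

52,000 = 1.118 × 10⁻⁵ × 7.5 × N²
N² = 52,000 / (8.385 × 10⁻⁵) = 620,155,039
N ≈ √620,155,039 ≈ 24,902.9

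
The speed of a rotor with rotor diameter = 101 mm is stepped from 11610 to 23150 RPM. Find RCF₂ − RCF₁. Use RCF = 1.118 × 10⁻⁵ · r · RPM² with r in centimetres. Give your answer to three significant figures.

r = 101 mm / 2 = 50.5 mm = 5.05 cm
RCF₁ = 1.118 × 10⁻⁵ × 5.05 × (11610)² = 1.118 × 10⁻⁵ × 5.05 × 134,792,100 ≈ 7,610.2 × g
RCF₂ = 1.118 × 10⁻⁵ × 5.05 × (23150)² = 1.118 × 10⁻⁵ × 5.05 × 535,922,500 ≈ 30,257.6 × g
Increase = 30,257.6 − 7,610.2 = 22,647.4

22600 x g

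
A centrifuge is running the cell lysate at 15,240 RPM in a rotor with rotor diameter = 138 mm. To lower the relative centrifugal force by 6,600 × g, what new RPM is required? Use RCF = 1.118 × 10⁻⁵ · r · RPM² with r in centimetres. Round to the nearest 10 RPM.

N₂ ≈ 12110 RPM

r = 138 mm / 2 = 69 mm = 6.9 cm
Current RCF = 1.118 × 10⁻⁵ × 6.9 × (15240)² = 1.118 × 10⁻⁵ × 6.9 × 232,257,600 ≈ 17,916.8 × g
Target RCF = 17,916.8 − 6,600 = 11,316.8 × g
N² = 11,316.8 / (7.7142 × 10⁻⁵) = 146,700,889
N ≈ √146,700,889 ≈ 12,112.0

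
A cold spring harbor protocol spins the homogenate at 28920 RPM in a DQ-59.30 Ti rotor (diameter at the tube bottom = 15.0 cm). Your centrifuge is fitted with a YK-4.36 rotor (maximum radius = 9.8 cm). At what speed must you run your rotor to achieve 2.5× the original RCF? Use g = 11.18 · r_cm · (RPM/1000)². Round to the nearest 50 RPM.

Original rotor: r = 15.0 / 2 = 7.5 cm
RCF_original = 11.18 × 7.5 × (28.92)² = 11.18 × 7.5 × 836.3664 ≈ 70,129.3 × g
Target RCF = 2.5 × 70,129.3 ≈ 175,323.2 × g
175,323.2 = 11.18 × 9.8 × (N/1000)²
(N/1000)² = 175,323.2 / 109.564 = 1600.19
N = 1000 × √1600.19 ≈ 40,002.4

40000 RPM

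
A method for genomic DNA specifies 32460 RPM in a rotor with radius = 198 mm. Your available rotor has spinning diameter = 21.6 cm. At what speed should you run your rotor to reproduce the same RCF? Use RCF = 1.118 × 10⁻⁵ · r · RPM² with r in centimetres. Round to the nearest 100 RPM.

Original rotor: r = 198 mm = 19.8 cm
RCF_original = 1.118 × 10⁻⁵ × 19.8 × (32460)² = 1.118 × 10⁻⁵ × 19.8 × 1,053,651,600 ≈ 233,240.5 × g
Your rotor: r = 21.6 / 2 = 10.8 cm
233,240.5 = 1.118 × 10⁻⁵ × 10.8 × N²
N² = 233,240.5 / (12.0744 × 10⁻⁵) = 1,931,694,328
N ≈ √1,931,694,328 ≈ 43,951.0

44000 RPM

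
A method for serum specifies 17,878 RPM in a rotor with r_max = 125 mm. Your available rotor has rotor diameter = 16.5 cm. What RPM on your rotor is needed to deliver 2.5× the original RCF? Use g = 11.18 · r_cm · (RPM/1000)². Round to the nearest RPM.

Original rotor: r = 125 mm = 12.5 cm
RCF_original = 11.18 × 12.5 × (17.878)² = 11.18 × 12.5 × 319.622884 ≈ 44,667.3 × g
Target RCF = 2.5 × 44,667.3 ≈ 111,668.2 × g
Your rotor: r = 16.5 / 2 = 8.25 cm
111,668.2 = 11.18 × 8.25 × (N/1000)²
(N/1000)² = 111,668.2 / 92.235 = 1210.692
N = 1000 × √1210.692 ≈ 34,795.0

34795 RPM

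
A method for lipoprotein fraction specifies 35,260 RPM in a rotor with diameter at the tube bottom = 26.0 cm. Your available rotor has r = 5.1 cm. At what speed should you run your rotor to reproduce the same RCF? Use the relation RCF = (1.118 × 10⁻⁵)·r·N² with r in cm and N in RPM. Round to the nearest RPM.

≈ 56295 RPM

Original rotor: r = 26.0 / 2 = 13 cm
RCF_original = 1.118 × 10⁻⁵ × 13 × (35260)² = 1.118 × 10⁻⁵ × 13 × 1,243,267,600 ≈ 180,696.5 × g
180,696.5 = 1.118 × 10⁻⁵ × 5.1 × N²
N² = 180,696.5 / (5.7018 × 10⁻⁵) = 3,169,113,262
N ≈ √3,169,113,262 ≈ 56,294.9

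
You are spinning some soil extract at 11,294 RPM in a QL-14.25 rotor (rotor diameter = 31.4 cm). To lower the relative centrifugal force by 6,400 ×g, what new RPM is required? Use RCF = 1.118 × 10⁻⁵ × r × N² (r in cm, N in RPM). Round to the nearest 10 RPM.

9540 RPM

r = 31.4 / 2 = 15.7 cm
Current RCF = 1.118 × 10⁻⁵ × 15.7 × (11294)² = 1.118 × 10⁻⁵ × 15.7 × 127,554,436 ≈ 22,389.1 × g
Target RCF = 22,389.1 − 6,400 = 15,989.1 × g
N² = 15,989.1 / (17.5526 × 10⁻⁵) = 91,092,488
N ≈ √91,092,488 ≈ 9,544.2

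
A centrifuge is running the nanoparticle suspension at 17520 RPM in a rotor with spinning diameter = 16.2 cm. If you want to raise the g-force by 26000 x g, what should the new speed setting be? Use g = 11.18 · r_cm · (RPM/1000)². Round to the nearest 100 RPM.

N₂ ≈ 24400 RPM

r = 16.2 / 2 = 8.1 cm
Current RCF = 11.18 × 8.1 × (17.52)² = 11.18 × 8.1 × 306.9504 ≈ 27,796.8 × g
Target RCF = 27,796.8 + 26,000 = 53,796.8 × g
(N/1000)² = 53,796.8 / 90.558 = 594.0591
N = 1000 × √594.0591 ≈ 24,373.3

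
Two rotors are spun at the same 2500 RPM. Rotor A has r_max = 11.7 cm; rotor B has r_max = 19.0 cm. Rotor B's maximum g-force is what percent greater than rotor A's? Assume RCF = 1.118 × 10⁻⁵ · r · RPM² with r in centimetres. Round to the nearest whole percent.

62%

At equal RPM, RCF scales linearly with r: ratio = 19.0 / 11.7 = 1.6239.
So rotor B delivers 62.4% more g-force.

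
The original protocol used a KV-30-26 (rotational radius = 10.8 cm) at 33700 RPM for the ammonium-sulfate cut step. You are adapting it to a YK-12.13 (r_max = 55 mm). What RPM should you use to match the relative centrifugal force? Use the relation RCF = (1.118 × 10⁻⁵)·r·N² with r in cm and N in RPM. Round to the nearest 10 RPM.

47220 RPM

RCF_original = 1.118 × 10⁻⁵ × 10.8 × (33700)² = 1.118 × 10⁻⁵ × 10.8 × 1,135,690,000 ≈ 137,127.8 × g
Your rotor: r = 55 mm = 5.5 cm
137,127.8 = 1.118 × 10⁻⁵ × 5.5 × N²
N² = 137,127.8 / (6.149 × 10⁻⁵) = 2,230,082,940
N ≈ √2,230,082,940 ≈ 47,223.8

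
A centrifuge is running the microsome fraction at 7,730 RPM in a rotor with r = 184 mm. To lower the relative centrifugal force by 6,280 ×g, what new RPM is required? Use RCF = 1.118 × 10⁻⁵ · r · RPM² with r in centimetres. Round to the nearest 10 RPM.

r = 184 mm = 18.4 cm
Current RCF = 1.118 × 10⁻⁵ × 18.4 × (7730)² = 1.118 × 10⁻⁵ × 18.4 × 59,752,900 ≈ 12,291.9 × g
Target RCF = 12,291.9 − 6,280 = 6,011.9 × g
N² = 6,011.9 / (20.5712 × 10⁻⁵) = 29,224,839
N ≈ √29,224,839 ≈ 5,406.0

≈ 5410 RPM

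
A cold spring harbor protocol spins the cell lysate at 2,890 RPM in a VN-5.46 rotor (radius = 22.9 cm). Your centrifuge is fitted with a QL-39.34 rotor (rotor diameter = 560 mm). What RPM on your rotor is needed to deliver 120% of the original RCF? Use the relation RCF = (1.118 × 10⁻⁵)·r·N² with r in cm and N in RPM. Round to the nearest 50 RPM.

RCF_original = 1.118 × 10⁻⁵ × 22.9 × (2890)² = 1.118 × 10⁻⁵ × 22.9 × 8,352,100 ≈ 2,138.3 × g
Target RCF = 1.2 × 2,138.3 ≈ 2,566 × g
Your rotor: r = 560 mm / 2 = 280 mm = 28 cm
2,566 = 1.118 × 10⁻⁵ × 28 × N²
N² = 2,566 / (31.304 × 10⁻⁵) = 8,197,036
N ≈ √8,197,036 ≈ 2,863.0

≈ 2850 RPM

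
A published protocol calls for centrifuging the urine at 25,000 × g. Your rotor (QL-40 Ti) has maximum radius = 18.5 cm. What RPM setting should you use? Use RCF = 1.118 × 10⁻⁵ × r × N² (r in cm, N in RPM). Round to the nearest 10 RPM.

N ≈ 10990 RPM

25,000 = 1.118 × 10⁻⁵ × 18.5 × N²
N² = 25,000 / (20.683 × 10⁻⁵) = 120,872,214
N ≈ √120,872,214 ≈ 10,994.2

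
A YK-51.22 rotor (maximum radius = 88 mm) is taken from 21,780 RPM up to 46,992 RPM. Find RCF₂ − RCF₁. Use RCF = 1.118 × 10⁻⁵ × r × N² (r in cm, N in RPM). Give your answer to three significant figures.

r = 88 mm = 8.8 cm
RCF₁ = 1.118 × 10⁻⁵ × 8.8 × (21780)² = 1.118 × 10⁻⁵ × 8.8 × 474,368,400 ≈ 46,670.3 × g
RCF₂ = 1.118 × 10⁻⁵ × 8.8 × (46992)² = 1.118 × 10⁻⁵ × 8.8 × 2,208,248,064 ≈ 217,256.3 × g
Increase = 217,256.3 − 46,670.3 = 170,586

≈ 171000 ×g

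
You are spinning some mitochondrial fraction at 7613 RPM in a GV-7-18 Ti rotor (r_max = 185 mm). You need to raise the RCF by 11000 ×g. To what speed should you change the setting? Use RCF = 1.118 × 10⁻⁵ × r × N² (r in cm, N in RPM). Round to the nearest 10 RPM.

10540 RPM

r = 185 mm = 18.5 cm
Current RCF = 1.118 × 10⁻⁵ × 18.5 × (7613)² = 1.118 × 10⁻⁵ × 18.5 × 57,957,769 ≈ 11,987.4 × g
Target RCF = 11,987.4 + 11,000 = 22,987.4 × g
N² = 22,987.4 / (20.683 × 10⁻⁵) = 111,141,517
N ≈ √111,141,517 ≈ 10,542.4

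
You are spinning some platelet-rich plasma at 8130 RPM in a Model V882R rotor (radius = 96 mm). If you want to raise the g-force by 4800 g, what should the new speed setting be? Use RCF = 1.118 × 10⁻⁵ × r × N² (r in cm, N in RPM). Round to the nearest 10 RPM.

10530 RPM

r = 96 mm = 9.6 cm
Current RCF = 1.118 × 10⁻⁵ × 9.6 × (8130)² = 1.118 × 10⁻⁵ × 9.6 × 66,096,900 ≈ 7,094 × g
Target RCF = 7,094 + 4,800 = 11,894 × g
N² = 11,894 / (10.7328 × 10⁻⁵) = 110,819,171
N ≈ √110,819,171 ≈ 10,527.1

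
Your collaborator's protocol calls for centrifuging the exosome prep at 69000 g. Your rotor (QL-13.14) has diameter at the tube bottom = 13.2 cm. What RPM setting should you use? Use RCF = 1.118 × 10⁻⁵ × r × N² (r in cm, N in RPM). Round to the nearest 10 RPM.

r = 13.2 / 2 = 6.6 cm
69,000 = 1.118 × 10⁻⁵ × 6.6 × N²
N² = 69,000 / (7.3788 × 10⁻⁵) = 935,111,400
N ≈ √935,111,400 ≈ 30,579.6

N ≈ 30580 RPM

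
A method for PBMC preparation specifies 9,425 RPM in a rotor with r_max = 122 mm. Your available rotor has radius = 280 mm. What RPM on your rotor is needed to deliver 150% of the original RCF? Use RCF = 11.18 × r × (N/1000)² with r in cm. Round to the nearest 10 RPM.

≈ 7620 RPM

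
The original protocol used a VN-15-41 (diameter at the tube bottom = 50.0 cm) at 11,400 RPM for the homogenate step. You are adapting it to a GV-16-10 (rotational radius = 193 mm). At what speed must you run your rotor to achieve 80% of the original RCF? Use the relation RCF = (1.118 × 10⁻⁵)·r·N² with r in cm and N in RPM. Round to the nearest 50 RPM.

≈ 11600 RPM

Original rotor: r = 50.0 / 2 = 25 cm
RCF_original = 1.118 × 10⁻⁵ × 25 × (11400)² = 1.118 × 10⁻⁵ × 25 × 129,960,000 ≈ 36,323.8 × g
Target RCF = 0.8 × 36,323.8 ≈ 29,059 × g
Your rotor: r = 193 mm = 19.3 cm
29,059 = 1.118 × 10⁻⁵ × 19.3 × N²
N² = 29,059 / (21.5774 × 10⁻⁵) = 134,673,316
N ≈ √134,673,316 ≈ 11,604.9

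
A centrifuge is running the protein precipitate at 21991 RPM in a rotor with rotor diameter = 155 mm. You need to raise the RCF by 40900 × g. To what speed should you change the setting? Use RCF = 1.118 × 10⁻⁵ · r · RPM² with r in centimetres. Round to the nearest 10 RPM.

N₂ ≈ 30910 RPM

r = 155 mm / 2 = 77.5 mm = 7.75 cm
Current RCF = 1.118 × 10⁻⁵ × 7.75 × (21991)² = 1.118 × 10⁻⁵ × 7.75 × 483,604,081 ≈ 41,901.9 × g
Target RCF = 41,901.9 + 40,900 = 82,801.9 × g
N² = 82,801.9 / (8.6645 × 10⁻⁵) = 955,645,450
N ≈ √955,645,450 ≈ 30,913.5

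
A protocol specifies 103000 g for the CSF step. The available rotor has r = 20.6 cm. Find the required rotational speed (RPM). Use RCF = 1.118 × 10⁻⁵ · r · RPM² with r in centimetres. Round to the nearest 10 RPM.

≈ 21150 RPM

103,000 = 1.118 × 10⁻⁵ × 20.6 × N²
N² = 103,000 / (23.0308 × 10⁻⁵) = 447,227,191
N ≈ √447,227,191 ≈ 21,147.7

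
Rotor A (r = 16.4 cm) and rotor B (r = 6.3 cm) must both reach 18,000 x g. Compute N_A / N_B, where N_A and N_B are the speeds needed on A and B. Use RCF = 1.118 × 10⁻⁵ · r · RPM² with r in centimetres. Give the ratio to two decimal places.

0.62

At fixed RCF, N ∝ 1/√r, so N_A/N_B = √(r_B/r_A) = √(6.3/16.4) = √0.384146 = 0.6198.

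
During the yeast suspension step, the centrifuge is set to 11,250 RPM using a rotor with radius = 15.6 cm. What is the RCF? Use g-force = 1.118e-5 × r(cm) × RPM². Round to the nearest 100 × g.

RCF ≈ 22100 × g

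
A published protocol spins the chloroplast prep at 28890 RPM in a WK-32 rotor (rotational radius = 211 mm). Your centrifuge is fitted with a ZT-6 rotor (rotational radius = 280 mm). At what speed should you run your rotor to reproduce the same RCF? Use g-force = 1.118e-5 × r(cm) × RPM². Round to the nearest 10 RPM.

25080 RPM

Original rotor: r = 211 mm = 21.1 cm
RCF = 1.118 × 10⁻⁵ × r × N²
RCF_original = 1.118 × 10⁻⁵ × 21.1 × (28890)² = 1.118 × 10⁻⁵ × 21.1 × 834,632,100 ≈ 196,888 × g
Your rotor: r = 280 mm = 28.0 cm
196,888 = 1.118 × 10⁻⁵ × 28 × N²
N² = 196,888 / (31.304 × 10⁻⁵) = 628,954,766
N ≈ √628,954,766 ≈ 25,079.0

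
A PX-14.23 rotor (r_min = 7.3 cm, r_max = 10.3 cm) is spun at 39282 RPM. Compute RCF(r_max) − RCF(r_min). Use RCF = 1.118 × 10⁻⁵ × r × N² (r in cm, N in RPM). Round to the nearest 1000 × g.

≈ 52000 × g

RCF_max = 1.118 × 10⁻⁵ × 10.3 × (39282)² = 1.118 × 10⁻⁵ × 10.3 × 1,543,075,524 ≈ 177,691.3 × g
RCF_min = 1.118 × 10⁻⁵ × 7.3 × (39282)² = 1.118 × 10⁻⁵ × 7.3 × 1,543,075,524 ≈ 125,936.6 × g
ΔRCF = 177,691.3 − 125,936.6 = 51,754.7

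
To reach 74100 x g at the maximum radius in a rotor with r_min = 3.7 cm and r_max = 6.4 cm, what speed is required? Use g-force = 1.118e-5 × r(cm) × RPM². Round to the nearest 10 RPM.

Use r_max = 6.4 cm.
RCF = 1.118 × 10⁻⁵ × r × N²
74,100 = 1.118 × 10⁻⁵ × 6.4 × N²
N² = 74,100 / (7.1552 × 10⁻⁵) = 1,035,610,465
N ≈ √1,035,610,465 ≈ 32,180.9

N ≈ 32180 RPM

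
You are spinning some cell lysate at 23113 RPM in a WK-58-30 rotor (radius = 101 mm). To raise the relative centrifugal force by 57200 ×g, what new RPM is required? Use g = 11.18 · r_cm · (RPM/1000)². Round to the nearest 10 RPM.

N₂ ≈ 32260 RPM

r = 101 mm = 10.1 cm
Current RCF = 11.18 × 10.1 × (23.113)² = 11.18 × 10.1 × 534.210769 ≈ 60,322 × g
Target RCF = 60,322 + 57,200 = 117,522 × g
(N/1000)² = 117,522 / 112.918 = 1040.773
N = 1000 × √1040.773 ≈ 32,261.0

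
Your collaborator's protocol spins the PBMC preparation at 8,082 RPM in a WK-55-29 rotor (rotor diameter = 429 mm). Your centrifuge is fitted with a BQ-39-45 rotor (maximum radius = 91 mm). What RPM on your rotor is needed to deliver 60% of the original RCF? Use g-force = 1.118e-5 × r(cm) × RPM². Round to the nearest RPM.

9611 RPM

Original rotor: r = 429 mm / 2 = 214.5 mm = 21.45 cm
RCF_original = 1.118 × 10⁻⁵ × 21.45 × (8082)² = 1.118 × 10⁻⁵ × 21.45 × 65,318,724 ≈ 15,664.1 × g
Target RCF = 0.6 × 15,664.1 ≈ 9,398.5 × g
Your rotor: r = 91 mm = 9.1 cm
9,398.5 = 1.118 × 10⁻⁵ × 9.1 × N²
N² = 9,398.5 / (10.1738 × 10⁻⁵) = 92,379,445
N ≈ √92,379,445 ≈ 9,611.4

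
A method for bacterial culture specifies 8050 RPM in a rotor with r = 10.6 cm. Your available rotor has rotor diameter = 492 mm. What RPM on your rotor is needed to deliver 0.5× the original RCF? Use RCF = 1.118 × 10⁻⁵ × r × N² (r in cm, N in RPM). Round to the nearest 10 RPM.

RCF = 1.118 × 10⁻⁵ × r × N²
RCF_original = 1.118 × 10⁻⁵ × 10.6 × (8050)² = 1.118 × 10⁻⁵ × 10.6 × 64,802,500 ≈ 7,679.6 × g
Target RCF = 0.5 × 7,679.6 ≈ 3,839.8 × g
Your rotor: r = 492 mm / 2 = 246 mm = 24.6 cm
3,839.8 = 1.118 × 10⁻⁵ × 24.6 × N²
N² = 3,839.8 / (27.5028 × 10⁻⁵) = 13,961,488
N ≈ √13,961,488 ≈ 3,736.5

3740 RPM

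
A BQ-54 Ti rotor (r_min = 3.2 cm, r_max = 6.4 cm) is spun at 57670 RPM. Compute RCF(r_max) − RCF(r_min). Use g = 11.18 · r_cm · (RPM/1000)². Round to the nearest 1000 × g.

ΔRCF = 11.18 × (r_max − r_min) × (N/1000)² = 11.18 × 3.2 × 3,325.8289 ≈ 118,984.9

≈ 119000 x g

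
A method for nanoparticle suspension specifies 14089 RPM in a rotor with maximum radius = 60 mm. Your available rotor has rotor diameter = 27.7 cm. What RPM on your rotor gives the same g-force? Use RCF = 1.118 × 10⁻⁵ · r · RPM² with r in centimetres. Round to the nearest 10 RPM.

Original rotor: r = 60 mm = 6.0 cm
RCF = 1.118 × 10⁻⁵ × r × N²
RCF_original = 1.118 × 10⁻⁵ × 6 × (14089)² = 1.118 × 10⁻⁵ × 6 × 198,499,921 ≈ 13,315.4 × g
Your rotor: r = 27.7 / 2 = 13.85 cm
13,315.4 = 1.118 × 10⁻⁵ × 13.85 × N²
N² = 13,315.4 / (15.4843 × 10⁻⁵) = 85,992,909
N ≈ √85,992,909 ≈ 9,273.2

9270 RPM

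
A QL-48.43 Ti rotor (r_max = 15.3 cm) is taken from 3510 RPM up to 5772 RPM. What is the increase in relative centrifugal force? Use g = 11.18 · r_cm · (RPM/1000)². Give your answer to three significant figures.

≈ 3590 g

RCF₁ = 11.18 × 15.3 × (3.51)² = 11.18 × 15.3 × 12.3201 ≈ 2,107.4 × g
RCF₂ = 11.18 × 15.3 × (5.772)² = 11.18 × 15.3 × 33.315984 ≈ 5,698.8 × g
Increase = 5,698.8 − 2,107.4 = 3,591.4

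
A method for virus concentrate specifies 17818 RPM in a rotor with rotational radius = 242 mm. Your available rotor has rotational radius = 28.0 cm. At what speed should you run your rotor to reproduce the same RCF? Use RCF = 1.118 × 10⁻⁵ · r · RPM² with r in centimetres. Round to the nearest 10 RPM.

≈ 16560 RPM

Original rotor: r = 242 mm = 24.2 cm
RCF_original = 1.118 × 10⁻⁵ × 24.2 × (17818)² = 1.118 × 10⁻⁵ × 24.2 × 317,481,124 ≈ 85,896.4 × g
85,896.4 = 1.118 × 10⁻⁵ × 28 × N²
N² = 85,896.4 / (31.304 × 10⁻⁵) = 274,394,327
N ≈ √274,394,327 ≈ 16,564.9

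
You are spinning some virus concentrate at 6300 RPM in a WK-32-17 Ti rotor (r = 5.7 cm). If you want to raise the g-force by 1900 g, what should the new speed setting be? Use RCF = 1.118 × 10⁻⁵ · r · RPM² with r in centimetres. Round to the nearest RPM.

Current RCF = 1.118 × 10⁻⁵ × 5.7 × (6300)² = 1.118 × 10⁻⁵ × 5.7 × 39,690,000 ≈ 2,529.3 × g
Target RCF = 2,529.3 + 1,900 = 4,429.3 × g
N² = 4,429.3 / (6.3726 × 10⁻⁵) = 69,505,382
N ≈ √69,505,382 ≈ 8,337.0

N₂ ≈ 8337 RPM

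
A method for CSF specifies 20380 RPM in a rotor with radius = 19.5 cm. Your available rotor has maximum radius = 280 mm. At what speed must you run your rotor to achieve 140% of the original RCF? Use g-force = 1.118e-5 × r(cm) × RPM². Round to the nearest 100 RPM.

≈ 20100 RPM

RCF_original = 1.118 × 10⁻⁵ × 19.5 × (20380)² = 1.118 × 10⁻⁵ × 19.5 × 415,344,400 ≈ 90,549.2 × g
Target RCF = 1.4 × 90,549.2 ≈ 126,768.9 × g
Your rotor: r = 280 mm = 28.0 cm
126,768.9 = 1.118 × 10⁻⁵ × 28 × N²
N² = 126,768.9 / (31.304 × 10⁻⁵) = 404,960,708
N ≈ √404,960,708 ≈ 20,123.6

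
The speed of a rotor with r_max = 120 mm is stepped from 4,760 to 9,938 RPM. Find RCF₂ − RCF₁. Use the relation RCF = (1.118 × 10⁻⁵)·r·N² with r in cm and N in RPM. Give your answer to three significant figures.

≈ 10200 × g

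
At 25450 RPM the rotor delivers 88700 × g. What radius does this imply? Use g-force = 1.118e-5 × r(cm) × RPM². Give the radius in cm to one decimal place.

88700 = 1.118 × 10⁻⁵ × r × (25450)²
r = 88700 / (1.118 × 10⁻⁵ × 647,702,500) = 88700 / 7241.314 ≈ 12.249 cm

12.2 cm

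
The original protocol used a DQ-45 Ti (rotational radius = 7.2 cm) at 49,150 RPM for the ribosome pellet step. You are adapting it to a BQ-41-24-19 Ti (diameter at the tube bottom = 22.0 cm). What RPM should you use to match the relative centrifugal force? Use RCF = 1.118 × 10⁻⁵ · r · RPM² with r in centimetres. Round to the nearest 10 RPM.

39760 RPM

RCF_original = 1.118 × 10⁻⁵ × 7.2 × (49150)² = 1.118 × 10⁻⁵ × 7.2 × 2,415,722,500 ≈ 194,456 × g
Your rotor: r = 22.0 / 2 = 11 cm
194,456 = 1.118 × 10⁻⁵ × 11 × N²
N² = 194,456 / (12.298 × 10⁻⁵) = 1,581,200,195
N ≈ √1,581,200,195 ≈ 39,764.3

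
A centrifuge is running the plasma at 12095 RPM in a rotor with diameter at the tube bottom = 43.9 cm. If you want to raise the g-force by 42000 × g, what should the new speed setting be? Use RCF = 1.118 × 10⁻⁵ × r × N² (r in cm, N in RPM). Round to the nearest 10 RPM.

r = 43.9 / 2 = 21.95 cm
Current RCF = 1.118 × 10⁻⁵ × 21.95 × (12095)² = 1.118 × 10⁻⁵ × 21.95 × 146,289,025 ≈ 35,899.5 × g
Target RCF = 35,899.5 + 42,000 = 77,899.5 × g
N² = 77,899.5 / (24.5401 × 10⁻⁵) = 317,437,582
N ≈ √317,437,582 ≈ 17,816.8

17820 RPM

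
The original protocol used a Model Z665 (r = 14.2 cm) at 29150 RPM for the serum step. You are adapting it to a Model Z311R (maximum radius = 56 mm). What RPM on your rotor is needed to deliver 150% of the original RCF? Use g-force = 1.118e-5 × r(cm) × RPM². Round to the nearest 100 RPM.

≈ 56900 RPM

RCF_original = 1.118 × 10⁻⁵ × 14.2 × (29150)² = 1.118 × 10⁻⁵ × 14.2 × 849,722,500 ≈ 134,898.5 × g
Target RCF = 1.5 × 134,898.5 ≈ 202,347.8 × g
Your rotor: r = 56 mm = 5.6 cm
202,347.8 = 1.118 × 10⁻⁵ × 5.6 × N²
N² = 202,347.8 / (6.2608 × 10⁻⁵) = 3,231,979,939
N ≈ √3,231,979,939 ≈ 56,850.5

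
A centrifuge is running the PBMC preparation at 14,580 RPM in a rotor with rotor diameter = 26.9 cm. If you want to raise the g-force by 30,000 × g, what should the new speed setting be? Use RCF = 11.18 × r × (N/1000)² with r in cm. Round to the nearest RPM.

≈ 20300 RPM

r = 26.9 / 2 = 13.45 cm
Current RCF = 11.18 × 13.45 × (14.58)² = 11.18 × 13.45 × 212.5764 ≈ 31,965.3 × g
Target RCF = 31,965.3 + 30,000 = 61,965.3 × g
(N/1000)² = 61,965.3 / 150.371 = 412.0828
N = 1000 × √412.0828 ≈ 20,299.8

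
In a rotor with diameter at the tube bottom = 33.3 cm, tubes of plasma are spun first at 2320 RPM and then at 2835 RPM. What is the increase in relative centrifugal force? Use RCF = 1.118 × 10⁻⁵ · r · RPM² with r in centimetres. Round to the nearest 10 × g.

r = 33.3 / 2 = 16.65 cm
RCF₁ = 1.118 × 10⁻⁵ × 16.65 × (2320)² = 1.118 × 10⁻⁵ × 16.65 × 5,382,400 ≈ 1,001.9 × g
RCF₂ = 1.118 × 10⁻⁵ × 16.65 × (2835)² = 1.118 × 10⁻⁵ × 16.65 × 8,037,225 ≈ 1,496.1 × g
Increase = 1,496.1 − 1,001.9 = 494.2

≈ 490 g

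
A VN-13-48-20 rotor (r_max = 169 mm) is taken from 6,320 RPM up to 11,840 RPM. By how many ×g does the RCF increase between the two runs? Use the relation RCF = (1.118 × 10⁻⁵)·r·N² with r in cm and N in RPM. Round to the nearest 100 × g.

r = 169 mm = 16.9 cm
RCF₁ = 1.118 × 10⁻⁵ × 16.9 × (6320)² = 1.118 × 10⁻⁵ × 16.9 × 39,942,400 ≈ 7,546.8 × g
RCF₂ = 1.118 × 10⁻⁵ × 16.9 × (11840)² = 1.118 × 10⁻⁵ × 16.9 × 140,185,600 ≈ 26,486.9 × g
Increase = 26,486.9 − 7,546.8 = 18,940.1

18900 ×g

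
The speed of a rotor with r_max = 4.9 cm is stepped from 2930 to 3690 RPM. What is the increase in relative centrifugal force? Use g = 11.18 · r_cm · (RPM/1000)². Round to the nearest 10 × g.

RCF₁ = 11.18 × 4.9 × (2.93)² = 11.18 × 4.9 × 8.5849 ≈ 470.3 × g
RCF₂ = 11.18 × 4.9 × (3.69)² = 11.18 × 4.9 × 13.6161 ≈ 745.9 × g
Increase = 745.9 − 470.3 = 275.6

280 × g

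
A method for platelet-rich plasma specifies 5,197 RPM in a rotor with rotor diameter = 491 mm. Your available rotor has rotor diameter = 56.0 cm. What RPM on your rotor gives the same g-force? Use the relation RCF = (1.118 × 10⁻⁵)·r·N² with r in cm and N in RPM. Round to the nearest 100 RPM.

Original rotor: r = 491 mm / 2 = 245.5 mm = 24.55 cm
RCF = 1.118 × 10⁻⁵ × r × N²
RCF_original = 1.118 × 10⁻⁵ × 24.55 × (5197)² = 1.118 × 10⁻⁵ × 24.55 × 27,008,809 ≈ 7,413.1 × g
Your rotor: r = 56.0 / 2 = 28 cm
7,413.1 = 1.118 × 10⁻⁵ × 28 × N²
N² = 7,413.1 / (31.304 × 10⁻⁵) = 23,680,999
N ≈ √23,680,999 ≈ 4,866.3

≈ 4900 RPM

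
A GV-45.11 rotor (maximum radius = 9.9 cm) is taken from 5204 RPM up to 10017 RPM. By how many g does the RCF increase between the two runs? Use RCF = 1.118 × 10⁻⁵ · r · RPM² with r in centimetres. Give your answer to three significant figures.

RCF₁ = 1.118 × 10⁻⁵ × 9.9 × (5204)² = 1.118 × 10⁻⁵ × 9.9 × 27,081,616 ≈ 2,997.4 × g
RCF₂ = 1.118 × 10⁻⁵ × 9.9 × (10017)² = 1.118 × 10⁻⁵ × 9.9 × 100,340,289 ≈ 11,105.9 × g
Increase = 11,105.9 − 2,997.4 = 8,108.5

≈ 8110 g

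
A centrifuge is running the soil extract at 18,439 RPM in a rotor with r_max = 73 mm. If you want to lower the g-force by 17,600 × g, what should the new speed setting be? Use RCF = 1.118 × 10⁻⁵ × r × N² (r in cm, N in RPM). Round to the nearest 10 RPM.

N₂ ≈ 11150 RPM

r = 73 mm = 7.3 cm
Current RCF = 1.118 × 10⁻⁵ × 7.3 × (18439)² = 1.118 × 10⁻⁵ × 7.3 × 339,996,721 ≈ 27,748.5 × g
Target RCF = 27,748.5 − 17,600 = 10,148.5 × g
N² = 10,148.5 / (8.1614 × 10⁻⁵) = 124,347,538
N ≈ √124,347,538 ≈ 11,151.1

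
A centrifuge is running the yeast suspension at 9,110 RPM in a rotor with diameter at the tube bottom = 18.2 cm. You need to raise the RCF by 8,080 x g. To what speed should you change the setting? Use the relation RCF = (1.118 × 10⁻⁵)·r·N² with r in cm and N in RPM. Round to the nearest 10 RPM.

≈ 12740 RPM

r = 18.2 / 2 = 9.1 cm
Current RCF = 1.118 × 10⁻⁵ × 9.1 × (9110)² = 1.118 × 10⁻⁵ × 9.1 × 82,992,100 ≈ 8,443.5 × g
Target RCF = 8,443.5 + 8,080 = 16,523.5 × g
N² = 16,523.5 / (10.1738 × 10⁻⁵) = 162,412,275
N ≈ √162,412,275 ≈ 12,744.1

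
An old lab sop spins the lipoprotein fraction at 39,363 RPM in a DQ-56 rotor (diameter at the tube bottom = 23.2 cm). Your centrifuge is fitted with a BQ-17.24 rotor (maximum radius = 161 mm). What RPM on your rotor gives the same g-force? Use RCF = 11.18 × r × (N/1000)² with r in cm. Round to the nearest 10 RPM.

33410 RPM

Original rotor: r = 23.2 / 2 = 11.6 cm
RCF_original = 11.18 × 11.6 × (39.363)² = 11.18 × 11.6 × 1,549.445769 ≈ 200,944.5 × g
Your rotor: r = 161 mm = 16.1 cm
200,944.5 = 11.18 × 16.1 × (N/1000)²
(N/1000)² = 200,944.5 / 179.998 = 1116.371
N = 1000 × √1116.371 ≈ 33,412.1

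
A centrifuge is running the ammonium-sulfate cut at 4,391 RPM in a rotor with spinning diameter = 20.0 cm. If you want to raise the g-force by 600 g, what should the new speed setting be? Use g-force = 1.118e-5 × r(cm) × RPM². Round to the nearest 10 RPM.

≈ 4960 RPM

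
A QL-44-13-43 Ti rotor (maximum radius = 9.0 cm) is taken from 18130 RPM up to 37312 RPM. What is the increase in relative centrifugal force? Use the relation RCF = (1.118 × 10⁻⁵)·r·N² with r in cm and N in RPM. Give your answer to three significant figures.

≈ 107000 x g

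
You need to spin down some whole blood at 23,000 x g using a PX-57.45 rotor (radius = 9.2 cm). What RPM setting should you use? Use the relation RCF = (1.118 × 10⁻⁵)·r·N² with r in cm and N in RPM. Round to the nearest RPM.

RCF = 1.118 × 10⁻⁵ × r × N²
23,000 = 1.118 × 10⁻⁵ × 9.2 × N²
N² = 23,000 / (10.2856 × 10⁻⁵) = 223,613,596
N ≈ √223,613,596 ≈ 14,953.7

N ≈ 14954 RPM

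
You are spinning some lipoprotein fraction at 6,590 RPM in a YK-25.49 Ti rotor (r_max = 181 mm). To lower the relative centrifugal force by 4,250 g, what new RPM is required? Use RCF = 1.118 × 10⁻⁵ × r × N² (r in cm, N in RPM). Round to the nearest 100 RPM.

r = 181 mm = 18.1 cm
Current RCF = 1.118 × 10⁻⁵ × 18.1 × (6590)² = 1.118 × 10⁻⁵ × 18.1 × 43,428,100 ≈ 8,788 × g
Target RCF = 8,788 − 4,250 = 4,538 × g
N² = 4,538 / (20.2358 × 10⁻⁵) = 22,425,602
N ≈ √22,425,602 ≈ 4,735.6

N₂ ≈ 4700 RPM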